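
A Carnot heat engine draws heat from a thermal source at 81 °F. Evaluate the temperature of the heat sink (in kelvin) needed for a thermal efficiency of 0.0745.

T_C ≈ 278 K

T_H = 81 °F → (81 − 32) × 5/9 = 27.22 °C = 300.37 K.
From η = 1 − T_C/T_H, T_C = T_H·(1 − η) = 300.37 × (1 − 0.0745) = 278 K.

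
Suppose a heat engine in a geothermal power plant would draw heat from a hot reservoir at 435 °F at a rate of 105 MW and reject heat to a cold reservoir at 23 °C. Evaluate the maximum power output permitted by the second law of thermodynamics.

T_H = 435 °F → (435 − 32) × 5/9 = 223.89 °C = 497.04 K.
T_C = 23 °C → 23 + 273.15 = 296.15 K.
No engine can exceed the Carnot limit: η_max = 1 − T_C/T_H = 1 − 296.15/497.04 = 0.4042.
W_max = η_max · Q_H = 0.4042 × 105 = 42.4 MW.

Ẇ_max ≈ 42.4 MW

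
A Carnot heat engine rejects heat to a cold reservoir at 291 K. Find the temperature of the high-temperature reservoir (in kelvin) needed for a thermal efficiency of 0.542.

T_H ≈ 635.4 K

From η = 1 − T_C/T_H, solving for T_H gives T_H = T_C/(1 − η) = 291.00/(1 − 0.542) = 635.4 K.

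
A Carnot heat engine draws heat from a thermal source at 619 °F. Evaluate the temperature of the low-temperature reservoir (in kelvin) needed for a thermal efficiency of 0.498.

T_C ≈ 301 K

T_H = 619 °F → (619 − 32) × 5/9 = 326.11 °C = 599.26 K.
From η = 1 − T_C/T_H, T_C = T_H·(1 − η) = 599.26 × (1 − 0.498) = 301 K.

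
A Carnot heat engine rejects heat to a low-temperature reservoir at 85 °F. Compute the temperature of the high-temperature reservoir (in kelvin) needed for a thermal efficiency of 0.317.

T_H ≈ 443 K

T_C = 85 °F → (85 − 32) × 5/9 = 29.44 °C = 302.59 K.
From η = 1 − T_C/T_H, solving for T_H gives T_H = T_C/(1 − η) = 302.59/(1 − 0.317) = 443 K.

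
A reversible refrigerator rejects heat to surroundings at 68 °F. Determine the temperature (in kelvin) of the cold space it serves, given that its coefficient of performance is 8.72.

T_H = 68 °F → (68 − 32) × 5/9 = 20.00 °C = 293.15 K.
COP_R = T_C/(T_H − T_C) ⇒ T_C = T_H·COP_R/(1 + COP_R) = 293.15 × 8.72/(1 + 8.72) = 263 K.

T_C ≈ 263 K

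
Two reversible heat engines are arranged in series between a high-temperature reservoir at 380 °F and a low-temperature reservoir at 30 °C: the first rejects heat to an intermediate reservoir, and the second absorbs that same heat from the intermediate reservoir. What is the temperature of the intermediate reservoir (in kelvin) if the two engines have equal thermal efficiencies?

T_m ≈ 376 K

T_H = 380 °F → (380 − 32) × 5/9 = 193.33 °C = 466.48 K.
T_C = 30 °C → 30 + 273.15 = 303.15 K.
Equal efficiencies require 1 − T_m/T_H = 1 − T_C/T_m, i.e. T_m/T_H = T_C/T_m, so T_m = √(T_H·T_C) = √(466.48 × 303.15) = 376 K.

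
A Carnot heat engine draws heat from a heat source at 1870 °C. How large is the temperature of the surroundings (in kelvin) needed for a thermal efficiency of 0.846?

T_C ≈ 330.0 K

T_H = 1870 °C → 1870 + 273.15 = 2143.15 K.
From η = 1 − T_C/T_H, T_C = T_H·(1 − η) = 2143.15 × (1 − 0.846) = 330.0 K.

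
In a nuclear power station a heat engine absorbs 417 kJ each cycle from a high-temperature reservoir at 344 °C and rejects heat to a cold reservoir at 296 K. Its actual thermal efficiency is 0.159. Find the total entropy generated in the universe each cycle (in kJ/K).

T_H = 344 °C → 344 + 273.15 = 617.15 K.
W = η·Q_H = 0.159 × 417 = 66.30 kJ, so Q_C = Q_H − W = 350.7 kJ.
Entropy balance on the reservoirs: −Q_H/T_H = -0.6757 kJ/K, +Q_C/T_C = 1.185 kJ/K.
ΔS_univ = −Q_H/T_H + Q_C/T_C = 0.5091 kJ/K (> 0, since η = 0.159 < η_Carnot = 0.520).

ΔS_univ ≈ 0.5091 kJ/K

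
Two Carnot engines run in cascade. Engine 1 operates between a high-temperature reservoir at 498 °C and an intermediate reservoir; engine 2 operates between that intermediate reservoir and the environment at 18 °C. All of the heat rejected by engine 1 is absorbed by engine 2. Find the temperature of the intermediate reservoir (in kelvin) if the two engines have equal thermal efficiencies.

T_H = 498 °C → 498 + 273.15 = 771.15 K.
T_C = 18 °C → 18 + 273.15 = 291.15 K.
Equal efficiencies require 1 − T_m/T_H = 1 − T_C/T_m, i.e. T_m/T_H = T_C/T_m, so T_m = √(T_H·T_C) = √(771.15 × 291.15) = 474 K.

T_m ≈ 474 K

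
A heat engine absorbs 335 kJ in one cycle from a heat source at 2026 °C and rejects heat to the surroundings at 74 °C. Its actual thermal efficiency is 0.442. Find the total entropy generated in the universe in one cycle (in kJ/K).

ΔS_univ ≈ 0.393 kJ/K

T_H = 2026 °C → 2026 + 273.15 = 2299.15 K.
T_C = 74 °C → 74 + 273.15 = 347.15 K.
W = η·Q_H = 0.442 × 335 = 148.1 kJ, so Q_C = Q_H − W = 186.9 kJ.
Entropy balance on the reservoirs: −Q_H/T_H = -0.1457 kJ/K, +Q_C/T_C = 0.5385 kJ/K.
ΔS_univ = −Q_H/T_H + Q_C/T_C = 0.393 kJ/K (> 0, since η = 0.442 < η_Carnot = 0.849).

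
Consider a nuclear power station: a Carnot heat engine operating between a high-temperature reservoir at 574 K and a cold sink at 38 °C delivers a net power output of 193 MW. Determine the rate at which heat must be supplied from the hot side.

Q̇_H ≈ 421.5 MW

T_C = 38 °C → 38 + 273.15 = 311.15 K.
Since the cycle is reversible, η = 1 − T_C/T_H = 1 − 311.15/574.00 = 0.4579.
Q_H = W/η = 193/0.4579 = 421.5 MW.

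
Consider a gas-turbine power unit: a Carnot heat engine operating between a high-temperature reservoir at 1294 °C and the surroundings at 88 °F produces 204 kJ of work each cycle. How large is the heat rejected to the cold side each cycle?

T_H = 1294 °C → 1294 + 273.15 = 1567.15 K.
T_C = 88 °F → (88 − 32) × 5/9 = 31.11 °C = 304.26 K.
The Carnot efficiency is η = 1 − T_C/T_H = 1 − 304.26/1567.15 = 0.8059.
Since Q_C/Q_H = T_C/T_H and Q_H = W/η, Q_C = W·T_C/(T_H − T_C) = 204 × 304.26/1262.89 = 49.15 kJ.

Q_C ≈ 49.15 kJ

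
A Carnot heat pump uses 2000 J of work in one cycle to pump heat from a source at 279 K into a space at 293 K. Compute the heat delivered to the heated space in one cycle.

For a reversible heat pump, COP_HP = T_H/(T_H − T_C) = 293.00/14.00 = 20.9286.
Q_H = COP_HP · W = 20.9286 × 2000 = 41900 J.

Q_H ≈ 41900 J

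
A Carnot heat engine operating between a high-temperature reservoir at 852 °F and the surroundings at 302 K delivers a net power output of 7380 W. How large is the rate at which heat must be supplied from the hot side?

Q̇_H ≈ 12600 W

T_H = 852 °F → (852 − 32) × 5/9 = 455.56 °C = 728.71 K.
Carnot efficiency: η = 1 − T_C/T_H = 1 − 302.00/728.71 = 0.5856.
Q_H = W/η = 7380/0.5856 = 12600 W.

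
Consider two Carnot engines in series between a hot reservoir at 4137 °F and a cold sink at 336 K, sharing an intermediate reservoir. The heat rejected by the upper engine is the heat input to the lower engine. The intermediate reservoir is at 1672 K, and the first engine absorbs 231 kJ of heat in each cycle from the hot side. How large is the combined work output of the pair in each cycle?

W_total ≈ 200.6 kJ

T_H = 4137 °F → (4137 − 32) × 5/9 = 2280.56 °C = 2553.71 K.
Two reversible stages in series are equivalent to a single Carnot engine between T_H and T_C, so η_total = 1 − T_C/T_H = 1 − 336.00/2553.71 = 0.8684.
W_total = η_total · Q_H = 0.8684 × 231 = 200.6 kJ.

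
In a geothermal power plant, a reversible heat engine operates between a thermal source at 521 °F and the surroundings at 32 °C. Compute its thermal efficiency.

T_H = 521 °F → (521 − 32) × 5/9 = 271.67 °C = 544.82 K.
T_C = 32 °C → 32 + 273.15 = 305.15 K.
For a reversible engine, η = 1 − T_C/T_H = 1 − 305.15/544.82 = 0.4399.

η ≈ 0.4399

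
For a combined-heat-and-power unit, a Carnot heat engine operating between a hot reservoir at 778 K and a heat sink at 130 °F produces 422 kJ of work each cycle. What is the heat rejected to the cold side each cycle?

Q_C ≈ 307 kJ

T_C = 130 °F → (130 − 32) × 5/9 = 54.44 °C = 327.59 K.
η_rev = 1 − T_C/T_H = 1 − 327.59/778.00 = 0.5789.
Since Q_C/Q_H = T_C/T_H and Q_H = W/η, Q_C = W·T_C/(T_H − T_C) = 422 × 327.59/450.41 = 307 kJ.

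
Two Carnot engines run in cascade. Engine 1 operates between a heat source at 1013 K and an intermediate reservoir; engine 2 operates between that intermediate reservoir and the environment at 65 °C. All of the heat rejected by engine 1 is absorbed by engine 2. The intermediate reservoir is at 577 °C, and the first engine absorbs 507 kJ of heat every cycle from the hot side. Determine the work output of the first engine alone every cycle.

W₁ ≈ 81.51 kJ

T_C = 65 °C → 65 + 273.15 = 338.15 K.
T_m = 577 °C → 577 + 273.15 = 850.15 K.
First-stage efficiency η₁ = 1 − T_m/T_H = 1 − 850.15/1013.00 = 0.1608.
W₁ = η₁·Q_H = 0.1608 × 507 = 81.51 kJ.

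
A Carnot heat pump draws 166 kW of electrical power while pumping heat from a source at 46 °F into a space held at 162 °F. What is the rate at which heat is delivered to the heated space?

T_H = 162 °F → (162 − 32) × 5/9 = 72.22 °C = 345.37 K.
T_C = 46 °F → (46 − 32) × 5/9 = 7.78 °C = 280.93 K.
For a reversible heat pump, COP_HP = T_H/(T_H − T_C) = 345.37/64.44 = 5.3592.
Q_H = COP_HP · W = 5.3592 × 166 = 889.6 kW.

Q̇_H ≈ 889.6 kW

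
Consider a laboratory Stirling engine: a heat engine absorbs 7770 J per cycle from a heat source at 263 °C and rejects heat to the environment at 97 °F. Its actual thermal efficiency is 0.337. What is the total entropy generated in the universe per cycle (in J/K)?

ΔS_univ ≈ 2.17 J/K

T_H = 263 °C → 263 + 273.15 = 536.15 K.
T_C = 97 °F → (97 − 32) × 5/9 = 36.11 °C = 309.26 K.
W = η·Q_H = 0.337 × 7770 = 2618 J, so Q_C = Q_H − W = 5152 J.
The hot reservoir loses entropy Q_H/T_H = 7770/536.15 = 14.49 J/K; the cold reservoir gains Q_C/T_C = 5152/309.26 = 16.66 J/K.
ΔS_univ = −Q_H/T_H + Q_C/T_C = 2.17 J/K (> 0, since η = 0.337 < η_Carnot = 0.423).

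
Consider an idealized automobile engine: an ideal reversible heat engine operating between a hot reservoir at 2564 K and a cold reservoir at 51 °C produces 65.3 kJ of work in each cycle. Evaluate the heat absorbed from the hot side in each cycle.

Q_H ≈ 74.8 kJ

T_C = 51 °C → 51 + 273.15 = 324.15 K.
Carnot efficiency: η = 1 − T_C/T_H = 1 − 324.15/2564.00 = 0.8736.
Q_H = W/η = 65.3/0.8736 = 74.8 kJ.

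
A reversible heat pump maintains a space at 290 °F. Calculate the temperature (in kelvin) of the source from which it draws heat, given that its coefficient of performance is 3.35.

T_C ≈ 292.2 K

T_H = 290 °F → (290 − 32) × 5/9 = 143.33 °C = 416.48 K.
COP_HP = T_H/(T_H − T_C) ⇒ T_C = T_H·(COP_HP − 1)/COP_HP = 416.48 × (3.35 − 1)/3.35 = 292.2 K.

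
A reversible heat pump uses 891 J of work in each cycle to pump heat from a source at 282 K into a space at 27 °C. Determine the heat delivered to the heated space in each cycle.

Q_H ≈ 14700 J

T_H = 27 °C → 27 + 273.15 = 300.15 K.
The Carnot heat-pump COP is COP_HP = T_H/(T_H − T_C) = 300.15/18.15 = 16.5372.
Q_H = COP_HP · W = 16.5372 × 891 = 14700 J.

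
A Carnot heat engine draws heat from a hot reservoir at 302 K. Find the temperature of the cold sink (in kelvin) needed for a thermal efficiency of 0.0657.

T_C ≈ 282 K

From η = 1 − T_C/T_H, T_C = T_H·(1 − η) = 302.00 × (1 − 0.0657) = 282 K.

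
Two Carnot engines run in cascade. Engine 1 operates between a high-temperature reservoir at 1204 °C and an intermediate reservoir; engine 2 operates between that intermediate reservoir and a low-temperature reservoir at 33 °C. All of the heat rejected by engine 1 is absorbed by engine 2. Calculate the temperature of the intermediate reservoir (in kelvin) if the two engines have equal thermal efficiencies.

T_H = 1204 °C → 1204 + 273.15 = 1477.15 K.
T_C = 33 °C → 33 + 273.15 = 306.15 K.
Equal efficiencies require 1 − T_m/T_H = 1 − T_C/T_m, i.e. T_m/T_H = T_C/T_m, so T_m = √(T_H·T_C) = √(1477.15 × 306.15) = 672.5 K.

T_m ≈ 672.5 K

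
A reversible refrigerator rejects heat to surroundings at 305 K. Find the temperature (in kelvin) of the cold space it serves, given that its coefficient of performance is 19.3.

T_C ≈ 290 K

COP_R = T_C/(T_H − T_C) ⇒ T_C = T_H·COP_R/(1 + COP_R) = 305.00 × 19.3/(1 + 19.3) = 290 K.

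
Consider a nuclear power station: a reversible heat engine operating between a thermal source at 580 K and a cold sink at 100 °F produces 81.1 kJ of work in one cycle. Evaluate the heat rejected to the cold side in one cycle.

Q_C ≈ 93.72 kJ

T_C = 100 °F → (100 − 32) × 5/9 = 37.78 °C = 310.93 K.
For a reversible engine, η = 1 − T_C/T_H = 1 − 310.93/580.00 = 0.4639.
Since Q_C/Q_H = T_C/T_H and Q_H = W/η, Q_C = W·T_C/(T_H − T_C) = 81.1 × 310.93/269.07 = 93.72 kJ.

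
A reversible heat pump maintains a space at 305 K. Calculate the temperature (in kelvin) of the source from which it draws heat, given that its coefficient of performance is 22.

T_C ≈ 291 K

COP_HP = T_H/(T_H − T_C) ⇒ T_C = T_H·(COP_HP − 1)/COP_HP = 305.00 × (22 − 1)/22 = 291 K.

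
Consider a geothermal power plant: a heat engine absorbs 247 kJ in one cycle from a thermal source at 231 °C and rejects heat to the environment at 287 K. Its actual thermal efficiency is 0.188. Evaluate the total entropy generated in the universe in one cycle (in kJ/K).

T_H = 231 °C → 231 + 273.15 = 504.15 K.
W = η·Q_H = 0.188 × 247 = 46.44 kJ, so Q_C = Q_H − W = 200.6 kJ.
Entropy balance on the reservoirs: −Q_H/T_H = -0.4899 kJ/K, +Q_C/T_C = 0.6988 kJ/K.
ΔS_univ = −Q_H/T_H + Q_C/T_C = 0.2089 kJ/K (> 0, since η = 0.188 < η_Carnot = 0.431).

ΔS_univ ≈ 0.2089 kJ/K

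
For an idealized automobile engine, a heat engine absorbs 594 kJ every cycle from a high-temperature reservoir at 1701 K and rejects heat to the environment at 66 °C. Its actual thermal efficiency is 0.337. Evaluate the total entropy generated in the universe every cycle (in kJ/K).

ΔS_univ ≈ 0.812 kJ/K

T_C = 66 °C → 66 + 273.15 = 339.15 K.
W = η·Q_H = 0.337 × 594 = 200.2 kJ, so Q_C = Q_H − W = 393.8 kJ.
Entropy balance on the reservoirs: −Q_H/T_H = -0.3492 kJ/K, +Q_C/T_C = 1.161 kJ/K.
ΔS_univ = −Q_H/T_H + Q_C/T_C = 0.812 kJ/K (> 0, since η = 0.337 < η_Carnot = 0.801).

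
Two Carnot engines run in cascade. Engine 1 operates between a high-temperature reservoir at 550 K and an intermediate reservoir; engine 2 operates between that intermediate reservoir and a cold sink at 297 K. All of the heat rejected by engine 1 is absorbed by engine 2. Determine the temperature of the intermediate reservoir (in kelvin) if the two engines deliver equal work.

For reversible stages Q_m = Q_H·(T_m/T_H). Setting W₁ = Q_H(1 − T_m/T_H) equal to W₂ = Q_m(1 − T_C/T_m) = Q_H·(T_m − T_C)/T_H gives T_H − T_m = T_m − T_C, so T_m = (T_H + T_C)/2 = (550.00 + 297.00)/2 = 423.5 K.

T_m ≈ 423.5 K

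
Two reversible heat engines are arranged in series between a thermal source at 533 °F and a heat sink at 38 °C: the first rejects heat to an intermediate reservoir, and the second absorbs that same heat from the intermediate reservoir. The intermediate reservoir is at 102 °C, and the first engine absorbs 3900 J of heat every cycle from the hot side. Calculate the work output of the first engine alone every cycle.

T_H = 533 °F → (533 − 32) × 5/9 = 278.33 °C = 551.48 K.
T_C = 38 °C → 38 + 273.15 = 311.15 K.
T_m = 102 °C → 102 + 273.15 = 375.15 K.
First-stage efficiency η₁ = 1 − T_m/T_H = 1 − 375.15/551.48 = 0.3197.
W₁ = η₁·Q_H = 0.3197 × 3900 = 1250 J.

W₁ ≈ 1250 J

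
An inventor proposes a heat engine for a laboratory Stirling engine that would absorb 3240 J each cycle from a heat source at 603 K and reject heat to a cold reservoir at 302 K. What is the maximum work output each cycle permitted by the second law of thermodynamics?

W_max ≈ 1620 J

The upper bound on efficiency is η_max = 1 − T_C/T_H = 1 − 302.00/603.00 = 0.4992.
W_max = η_max · Q_H = 0.4992 × 3240 = 1620 J.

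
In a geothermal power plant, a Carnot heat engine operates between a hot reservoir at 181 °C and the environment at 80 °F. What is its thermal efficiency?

T_H = 181 °C → 181 + 273.15 = 454.15 K.
T_C = 80 °F → (80 − 32) × 5/9 = 26.67 °C = 299.82 K.
Carnot efficiency: η = 1 − T_C/T_H = 1 − 299.82/454.15 = 0.340.

η ≈ 0.340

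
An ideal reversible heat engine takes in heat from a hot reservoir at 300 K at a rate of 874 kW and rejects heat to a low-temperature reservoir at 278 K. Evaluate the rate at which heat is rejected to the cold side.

For a reversible engine, η = 1 − T_C/T_H = 1 − 278.00/300.00 = 0.0733.
For a reversible cycle Q_C/Q_H = T_C/T_H, so Q_C = 874 × 278.00/300.00 = 810 kW.

Q̇_C ≈ 810 kW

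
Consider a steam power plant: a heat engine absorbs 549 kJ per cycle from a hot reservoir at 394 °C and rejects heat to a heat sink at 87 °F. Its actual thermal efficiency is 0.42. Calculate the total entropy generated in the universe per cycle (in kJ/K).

T_H = 394 °C → 394 + 273.15 = 667.15 K.
T_C = 87 °F → (87 − 32) × 5/9 = 30.56 °C = 303.71 K.
W = η·Q_H = 0.42 × 549 = 230.6 kJ, so Q_C = Q_H − W = 318.4 kJ.
Reservoir entropy changes: ΔS_H = −Q_H/T_H = −549/667.15 = -0.8229 kJ/K and ΔS_C = +Q_C/T_C = 318.4/303.71 = 1.048 kJ/K.
ΔS_univ = −Q_H/T_H + Q_C/T_C = 0.2255 kJ/K (> 0, since η = 0.42 < η_Carnot = 0.545).

ΔS_univ ≈ 0.2255 kJ/K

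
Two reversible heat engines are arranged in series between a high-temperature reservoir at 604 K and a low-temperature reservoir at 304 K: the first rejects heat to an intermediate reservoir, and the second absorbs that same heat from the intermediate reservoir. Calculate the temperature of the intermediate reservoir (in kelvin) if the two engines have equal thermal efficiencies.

T_m ≈ 429 K

Equal efficiencies require 1 − T_m/T_H = 1 − T_C/T_m, i.e. T_m/T_H = T_C/T_m, so T_m = √(T_H·T_C) = √(604.00 × 304.00) = 429 K.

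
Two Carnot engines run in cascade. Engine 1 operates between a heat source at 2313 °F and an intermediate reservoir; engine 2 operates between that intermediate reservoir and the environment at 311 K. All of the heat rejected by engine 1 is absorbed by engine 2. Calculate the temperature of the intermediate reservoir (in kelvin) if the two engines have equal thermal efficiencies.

T_m ≈ 692 K

T_H = 2313 °F → (2313 − 32) × 5/9 = 1267.22 °C = 1540.37 K.
Equal efficiencies require 1 − T_m/T_H = 1 − T_C/T_m, i.e. T_m/T_H = T_C/T_m, so T_m = √(T_H·T_C) = √(1540.37 × 311.00) = 692 K.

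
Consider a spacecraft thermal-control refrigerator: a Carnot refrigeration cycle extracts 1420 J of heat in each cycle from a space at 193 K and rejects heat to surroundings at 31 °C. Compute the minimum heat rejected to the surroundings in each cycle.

Q_H ≈ 2238 J

T_H = 31 °C → 31 + 273.15 = 304.15 K.
For a reversible cycle Q_H/Q_C = T_H/T_C, so Q_H = Q_C·T_H/T_C = 1420 × 304.15/193.00 = 2238 J.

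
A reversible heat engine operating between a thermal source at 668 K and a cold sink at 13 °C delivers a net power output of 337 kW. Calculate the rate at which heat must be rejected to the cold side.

T_C = 13 °C → 13 + 273.15 = 286.15 K.
Since the cycle is reversible, η = 1 − T_C/T_H = 1 − 286.15/668.00 = 0.5716.
Since Q_C/Q_H = T_C/T_H and Q_H = W/η, Q_C = W·T_C/(T_H − T_C) = 337 × 286.15/381.85 = 253 kW.

Q̇_C ≈ 253 kW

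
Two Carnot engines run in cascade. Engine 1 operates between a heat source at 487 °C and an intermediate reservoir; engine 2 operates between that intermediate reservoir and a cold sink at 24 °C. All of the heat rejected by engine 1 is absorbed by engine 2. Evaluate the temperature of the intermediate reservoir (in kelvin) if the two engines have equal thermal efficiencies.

T_m ≈ 475.3 K

T_H = 487 °C → 487 + 273.15 = 760.15 K.
T_C = 24 °C → 24 + 273.15 = 297.15 K.
Equal efficiencies require 1 − T_m/T_H = 1 − T_C/T_m, i.e. T_m/T_H = T_C/T_m, so T_m = √(T_H·T_C) = √(760.15 × 297.15) = 475.3 K.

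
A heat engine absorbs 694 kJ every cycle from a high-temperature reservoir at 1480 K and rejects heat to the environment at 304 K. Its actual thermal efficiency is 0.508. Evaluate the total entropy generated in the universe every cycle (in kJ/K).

ΔS_univ ≈ 0.654 kJ/K

W = η·Q_H = 0.508 × 694 = 352.6 kJ, so Q_C = Q_H − W = 341.4 kJ.
The hot reservoir loses entropy Q_H/T_H = 694/1480.00 = 0.4689 kJ/K; the cold reservoir gains Q_C/T_C = 341.4/304.00 = 1.123 kJ/K.
ΔS_univ = −Q_H/T_H + Q_C/T_C = 0.654 kJ/K (> 0, since η = 0.508 < η_Carnot = 0.795).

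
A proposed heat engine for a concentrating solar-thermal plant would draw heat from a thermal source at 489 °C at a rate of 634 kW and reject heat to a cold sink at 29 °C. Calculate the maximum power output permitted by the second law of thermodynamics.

T_H = 489 °C → 489 + 273.15 = 762.15 K.
T_C = 29 °C → 29 + 273.15 = 302.15 K.
No engine can exceed the Carnot limit: η_max = 1 − T_C/T_H = 1 − 302.15/762.15 = 0.6036.
W_max = η_max · Q_H = 0.6036 × 634 = 383 kW.

Ẇ_max ≈ 383 kW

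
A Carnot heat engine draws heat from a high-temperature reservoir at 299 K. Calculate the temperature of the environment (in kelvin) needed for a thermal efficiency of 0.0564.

From η = 1 − T_C/T_H, T_C = T_H·(1 − η) = 299.00 × (1 − 0.0564) = 282.1 K.

T_C ≈ 282.1 K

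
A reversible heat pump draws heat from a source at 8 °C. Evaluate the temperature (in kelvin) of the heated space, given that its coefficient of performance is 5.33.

T_H ≈ 346.1 K

T_C = 8 °C → 8 + 273.15 = 281.15 K.
COP_HP = T_H/(T_H − T_C) ⇒ T_H = T_C·COP_HP/(COP_HP − 1) = 281.15 × 5.33/(5.33 − 1) = 346.1 K.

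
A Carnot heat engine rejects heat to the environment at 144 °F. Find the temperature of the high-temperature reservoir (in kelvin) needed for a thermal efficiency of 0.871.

T_C = 144 °F → (144 − 32) × 5/9 = 62.22 °C = 335.37 K.
From η = 1 − T_C/T_H, solving for T_H gives T_H = T_C/(1 − η) = 335.37/(1 − 0.871) = 2600 K.

T_H ≈ 2600 K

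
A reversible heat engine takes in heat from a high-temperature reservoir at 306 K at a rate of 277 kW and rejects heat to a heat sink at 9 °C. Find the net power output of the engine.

T_C = 9 °C → 9 + 273.15 = 282.15 K.
η_rev = 1 − T_C/T_H = 1 − 282.15/306.00 = 0.0779.
W = η·Q_H = 0.0779 × 277 = 21.6 kW.

Ẇ ≈ 21.6 kW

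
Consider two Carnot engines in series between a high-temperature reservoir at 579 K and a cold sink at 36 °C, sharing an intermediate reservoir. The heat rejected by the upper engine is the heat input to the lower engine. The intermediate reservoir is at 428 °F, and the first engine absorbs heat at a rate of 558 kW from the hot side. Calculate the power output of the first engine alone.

T_C = 36 °C → 36 + 273.15 = 309.15 K.
T_m = 428 °F → (428 − 32) × 5/9 = 220.00 °C = 493.15 K.
First-stage efficiency η₁ = 1 − T_m/T_H = 1 − 493.15/579.00 = 0.1483.
W₁ = η₁·Q_H = 0.1483 × 558 = 82.7 kW.

Ẇ₁ ≈ 82.7 kW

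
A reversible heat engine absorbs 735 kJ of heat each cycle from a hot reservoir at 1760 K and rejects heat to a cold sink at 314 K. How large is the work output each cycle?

Since the cycle is reversible, η = 1 − T_C/T_H = 1 − 314.00/1760.00 = 0.8216.
W = η·Q_H = 0.8216 × 735 = 604 kJ.

W ≈ 604 kJ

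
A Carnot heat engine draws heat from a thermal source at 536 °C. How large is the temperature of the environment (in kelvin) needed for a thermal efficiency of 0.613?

T_C ≈ 313.1 K

T_H = 536 °C → 536 + 273.15 = 809.15 K.
From η = 1 − T_C/T_H, T_C = T_H·(1 − η) = 809.15 × (1 − 0.613) = 313.1 K.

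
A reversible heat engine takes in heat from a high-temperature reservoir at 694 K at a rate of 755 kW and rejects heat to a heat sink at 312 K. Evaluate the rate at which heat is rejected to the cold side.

Q̇_C ≈ 339.4 kW

The Carnot efficiency is η = 1 − T_C/T_H = 1 − 312.00/694.00 = 0.5504.
For a reversible cycle Q_C/Q_H = T_C/T_H, so Q_C = 755 × 312.00/694.00 = 339.4 kW.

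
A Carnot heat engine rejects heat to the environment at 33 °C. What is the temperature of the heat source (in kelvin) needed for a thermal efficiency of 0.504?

T_H ≈ 617 K

T_C = 33 °C → 33 + 273.15 = 306.15 K.
From η = 1 − T_C/T_H, solving for T_H gives T_H = T_C/(1 − η) = 306.15/(1 − 0.504) = 617 K.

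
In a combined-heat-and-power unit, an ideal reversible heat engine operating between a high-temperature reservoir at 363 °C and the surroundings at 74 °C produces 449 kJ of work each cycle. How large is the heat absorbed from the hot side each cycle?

T_H = 363 °C → 363 + 273.15 = 636.15 K.
T_C = 74 °C → 74 + 273.15 = 347.15 K.
Since the cycle is reversible, η = 1 − T_C/T_H = 1 − 347.15/636.15 = 0.4543.
Q_H = W/η = 449/0.4543 = 988 kJ.

Q_H ≈ 988 kJ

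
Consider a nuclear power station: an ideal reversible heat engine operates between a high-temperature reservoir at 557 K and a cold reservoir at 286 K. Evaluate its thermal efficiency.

η ≈ 0.487

Carnot efficiency: η = 1 − T_C/T_H = 1 − 286.00/557.00 = 0.487.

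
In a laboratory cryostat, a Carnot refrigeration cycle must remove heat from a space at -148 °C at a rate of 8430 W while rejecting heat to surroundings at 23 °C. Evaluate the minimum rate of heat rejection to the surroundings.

Q̇_H ≈ 19900 W

T_H = 23 °C → 23 + 273.15 = 296.15 K.
T_C = -148 °C → -148 + 273.15 = 125.15 K.
For a reversible cycle Q_H/Q_C = T_H/T_C, so Q_H = Q_C·T_H/T_C = 8430 × 296.15/125.15 = 19900 W.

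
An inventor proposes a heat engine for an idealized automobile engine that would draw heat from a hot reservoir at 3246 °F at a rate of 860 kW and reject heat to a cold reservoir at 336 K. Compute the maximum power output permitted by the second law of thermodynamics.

Ẇ_max ≈ 720 kW

T_H = 3246 °F → (3246 − 32) × 5/9 = 1785.56 °C = 2058.71 K.
The second-law ceiling is the Carnot efficiency, η_max = 1 − T_C/T_H = 1 − 336.00/2058.71 = 0.8368.
W_max = η_max · Q_H = 0.8368 × 860 = 720 kW.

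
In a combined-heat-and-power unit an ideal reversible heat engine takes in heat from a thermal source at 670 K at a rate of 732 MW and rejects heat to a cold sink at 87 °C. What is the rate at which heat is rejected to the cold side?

T_C = 87 °C → 87 + 273.15 = 360.15 K.
The Carnot efficiency is η = 1 − T_C/T_H = 1 − 360.15/670.00 = 0.4625.
For a reversible cycle Q_C/Q_H = T_C/T_H, so Q_C = 732 × 360.15/670.00 = 393 MW.

Q̇_C ≈ 393 MW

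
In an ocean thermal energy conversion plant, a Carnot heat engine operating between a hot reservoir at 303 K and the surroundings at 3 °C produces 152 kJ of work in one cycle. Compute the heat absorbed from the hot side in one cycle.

Q_H ≈ 1720 kJ

T_C = 3 °C → 3 + 273.15 = 276.15 K.
For a reversible engine, η = 1 − T_C/T_H = 1 − 276.15/303.00 = 0.0886.
Q_H = W/η = 152/0.0886 = 1720 kJ.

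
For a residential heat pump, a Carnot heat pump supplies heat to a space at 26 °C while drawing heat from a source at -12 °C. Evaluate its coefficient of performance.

COP_HP ≈ 7.872

T_H = 26 °C → 26 + 273.15 = 299.15 K.
T_C = -12 °C → -12 + 273.15 = 261.15 K.
COP_HP = T_H/(T_H − T_C) = 299.15/(299.15 − 261.15) = 7.872.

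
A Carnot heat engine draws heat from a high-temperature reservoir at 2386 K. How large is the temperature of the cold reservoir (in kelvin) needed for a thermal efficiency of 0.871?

T_C ≈ 308 K

From η = 1 − T_C/T_H, T_C = T_H·(1 − η) = 2386.00 × (1 − 0.871) = 308 K.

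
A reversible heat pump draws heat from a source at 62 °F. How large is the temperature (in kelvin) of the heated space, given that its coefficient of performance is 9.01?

T_H ≈ 326 K

T_C = 62 °F → (62 − 32) × 5/9 = 16.67 °C = 289.82 K.
COP_HP = T_H/(T_H − T_C) ⇒ T_H = T_C·COP_HP/(COP_HP − 1) = 289.82 × 9.01/(9.01 − 1) = 326 K.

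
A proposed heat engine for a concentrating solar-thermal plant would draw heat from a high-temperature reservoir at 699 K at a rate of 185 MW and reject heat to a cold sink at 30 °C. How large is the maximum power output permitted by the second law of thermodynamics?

T_C = 30 °C → 30 + 273.15 = 303.15 K.
No engine can exceed the Carnot limit: η_max = 1 − T_C/T_H = 1 − 303.15/699.00 = 0.5663.
W_max = η_max · Q_H = 0.5663 × 185 = 105 MW.

Ẇ_max ≈ 105 MW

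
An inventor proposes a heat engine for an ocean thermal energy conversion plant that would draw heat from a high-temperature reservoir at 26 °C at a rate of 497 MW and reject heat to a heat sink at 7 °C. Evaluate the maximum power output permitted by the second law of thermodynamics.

Ẇ_max ≈ 31.57 MW

T_H = 26 °C → 26 + 273.15 = 299.15 K.
T_C = 7 °C → 7 + 273.15 = 280.15 K.
No engine can exceed the Carnot limit: η_max = 1 − T_C/T_H = 1 − 280.15/299.15 = 0.0635.
W_max = η_max · Q_H = 0.0635 × 497 = 31.57 MW.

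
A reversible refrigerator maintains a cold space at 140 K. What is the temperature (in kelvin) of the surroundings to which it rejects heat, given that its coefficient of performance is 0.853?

T_H ≈ 304 K

COP_R = T_C/(T_H − T_C) ⇒ T_H = T_C·(1 + 1/COP_R) = 140.00 × (1 + 1/0.853) = 304 K.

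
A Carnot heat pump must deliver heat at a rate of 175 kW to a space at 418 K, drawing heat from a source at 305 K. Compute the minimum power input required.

Ẇ_in ≈ 47.3 kW

COP_HP = T_H/(T_H − T_C) = 418.00/113.00 = 3.6991.
W = Q_H/COP_HP = 175/3.6991 = 47.3 kW.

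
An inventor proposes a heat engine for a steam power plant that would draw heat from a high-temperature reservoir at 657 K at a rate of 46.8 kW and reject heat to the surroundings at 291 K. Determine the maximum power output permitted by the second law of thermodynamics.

Ẇ_max ≈ 26.07 kW

No engine can exceed the Carnot limit: η_max = 1 − T_C/T_H = 1 − 291.00/657.00 = 0.5571.
W_max = η_max · Q_H = 0.5571 × 46.8 = 26.07 kW.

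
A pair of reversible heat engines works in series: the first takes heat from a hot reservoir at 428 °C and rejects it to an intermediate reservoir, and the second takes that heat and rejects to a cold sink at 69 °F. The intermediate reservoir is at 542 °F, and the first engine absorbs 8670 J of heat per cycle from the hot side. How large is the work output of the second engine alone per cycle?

W₂ ≈ 3249 J

T_H = 428 °C → 428 + 273.15 = 701.15 K.
T_C = 69 °F → (69 − 32) × 5/9 = 20.56 °C = 293.71 K.
T_m = 542 °F → (542 − 32) × 5/9 = 283.33 °C = 556.48 K.
Heat entering the second stage: Q_m = Q_H·(T_m/T_H) = 8670 × 556.48/701.15 = 6881 J.
Second-stage efficiency η₂ = 1 − T_C/T_m = 1 − 293.71/556.48 = 0.4722, so W₂ = η₂·Q_m = 3249 J.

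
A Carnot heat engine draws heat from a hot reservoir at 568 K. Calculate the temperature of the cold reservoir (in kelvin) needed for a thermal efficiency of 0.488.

T_C ≈ 291 K

From η = 1 − T_C/T_H, T_C = T_H·(1 − η) = 568.00 × (1 − 0.488) = 291 K.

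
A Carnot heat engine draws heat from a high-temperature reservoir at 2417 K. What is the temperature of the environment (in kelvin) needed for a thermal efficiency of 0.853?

T_C ≈ 355.3 K

From η = 1 − T_C/T_H, T_C = T_H·(1 − η) = 2417.00 × (1 − 0.853) = 355.3 K.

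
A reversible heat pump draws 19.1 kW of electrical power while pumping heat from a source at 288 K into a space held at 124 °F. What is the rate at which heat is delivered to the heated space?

T_H = 124 °F → (124 − 32) × 5/9 = 51.11 °C = 324.26 K.
COP_HP = T_H/(T_H − T_C) = 324.26/36.26 = 8.9424.
Q_H = COP_HP · W = 8.9424 × 19.1 = 170.8 kW.

Q̇_H ≈ 170.8 kW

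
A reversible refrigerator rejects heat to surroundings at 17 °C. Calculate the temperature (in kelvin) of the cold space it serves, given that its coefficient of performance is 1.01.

T_C ≈ 146 K

T_H = 17 °C → 17 + 273.15 = 290.15 K.
COP_R = T_C/(T_H − T_C) ⇒ T_C = T_H·COP_R/(1 + COP_R) = 290.15 × 1.01/(1 + 1.01) = 146 K.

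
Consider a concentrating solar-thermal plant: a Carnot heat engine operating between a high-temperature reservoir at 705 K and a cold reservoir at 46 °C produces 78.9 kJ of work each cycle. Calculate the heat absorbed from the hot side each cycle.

T_C = 46 °C → 46 + 273.15 = 319.15 K.
Carnot efficiency: η = 1 − T_C/T_H = 1 − 319.15/705.00 = 0.5473.
Q_H = W/η = 78.9/0.5473 = 144 kJ.

Q_H ≈ 144 kJ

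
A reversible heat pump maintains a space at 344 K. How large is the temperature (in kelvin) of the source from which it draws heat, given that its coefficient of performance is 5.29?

COP_HP = T_H/(T_H − T_C) ⇒ T_C = T_H·(COP_HP − 1)/COP_HP = 344.00 × (5.29 − 1)/5.29 = 279 K.

T_C ≈ 279 K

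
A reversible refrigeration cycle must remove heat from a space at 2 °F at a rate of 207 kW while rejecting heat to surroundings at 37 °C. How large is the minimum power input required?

Ẇ_in ≈ 43.3 kW

T_H = 37 °C → 37 + 273.15 = 310.15 K.
T_C = 2 °F → (2 − 32) × 5/9 = -16.67 °C = 256.48 K.
COP_R = T_C/(T_H − T_C) = 256.48/53.67 = 4.7792.
W = Q_C/COP_R = 207/4.7792 = 43.3 kW.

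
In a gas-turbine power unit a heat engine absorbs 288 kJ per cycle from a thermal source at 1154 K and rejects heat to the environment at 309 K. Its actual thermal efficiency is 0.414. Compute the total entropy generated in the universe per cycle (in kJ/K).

W = η·Q_H = 0.414 × 288 = 119.2 kJ, so Q_C = Q_H − W = 168.8 kJ.
Reservoir entropy changes: ΔS_H = −Q_H/T_H = −288/1154.00 = -0.2496 kJ/K and ΔS_C = +Q_C/T_C = 168.8/309.00 = 0.5462 kJ/K.
ΔS_univ = −Q_H/T_H + Q_C/T_C = 0.297 kJ/K (> 0, since η = 0.414 < η_Carnot = 0.732).

ΔS_univ ≈ 0.297 kJ/K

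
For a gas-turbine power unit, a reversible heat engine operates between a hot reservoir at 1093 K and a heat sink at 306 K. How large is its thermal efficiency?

η ≈ 0.7200

The Carnot efficiency is η = 1 − T_C/T_H = 1 − 306.00/1093.00 = 0.7200.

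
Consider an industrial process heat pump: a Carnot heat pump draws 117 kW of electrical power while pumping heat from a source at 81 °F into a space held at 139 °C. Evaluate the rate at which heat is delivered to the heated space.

Q̇_H ≈ 431 kW

T_H = 139 °C → 139 + 273.15 = 412.15 K.
T_C = 81 °F → (81 − 32) × 5/9 = 27.22 °C = 300.37 K.
The Carnot heat-pump COP is COP_HP = T_H/(T_H − T_C) = 412.15/111.78 = 3.6872.
Q_H = COP_HP · W = 3.6872 × 117 = 431 kW.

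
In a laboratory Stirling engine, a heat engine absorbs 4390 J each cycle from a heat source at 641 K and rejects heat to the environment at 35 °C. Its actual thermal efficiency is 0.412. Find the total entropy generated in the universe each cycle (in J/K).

ΔS_univ ≈ 1.53 J/K

T_C = 35 °C → 35 + 273.15 = 308.15 K.
W = η·Q_H = 0.412 × 4390 = 1809 J, so Q_C = Q_H − W = 2581 J.
Reservoir entropy changes: ΔS_H = −Q_H/T_H = −4390/641.00 = -6.849 J/K and ΔS_C = +Q_C/T_C = 2581/308.15 = 8.377 J/K.
ΔS_univ = −Q_H/T_H + Q_C/T_C = 1.53 J/K (> 0, since η = 0.412 < η_Carnot = 0.519).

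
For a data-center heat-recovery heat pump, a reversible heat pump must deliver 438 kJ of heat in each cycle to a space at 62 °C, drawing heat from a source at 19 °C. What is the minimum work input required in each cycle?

W_in ≈ 56.20 kJ

T_H = 62 °C → 62 + 273.15 = 335.15 K.
T_C = 19 °C → 19 + 273.15 = 292.15 K.
For a reversible heat pump, COP_HP = T_H/(T_H − T_C) = 335.15/43.00 = 7.7942.
W = Q_H/COP_HP = 438/7.7942 = 56.20 kJ.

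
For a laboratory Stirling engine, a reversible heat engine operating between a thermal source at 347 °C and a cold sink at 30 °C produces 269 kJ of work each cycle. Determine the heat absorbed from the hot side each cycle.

Q_H ≈ 526 kJ

T_H = 347 °C → 347 + 273.15 = 620.15 K.
T_C = 30 °C → 30 + 273.15 = 303.15 K.
Carnot efficiency: η = 1 − T_C/T_H = 1 − 303.15/620.15 = 0.5112.
Q_H = W/η = 269/0.5112 = 526 kJ.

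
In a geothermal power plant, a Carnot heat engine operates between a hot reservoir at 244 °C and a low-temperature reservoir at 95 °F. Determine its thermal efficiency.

η ≈ 0.404

T_H = 244 °C → 244 + 273.15 = 517.15 K.
T_C = 95 °F → (95 − 32) × 5/9 = 35.00 °C = 308.15 K.
Carnot efficiency: η = 1 − T_C/T_H = 1 − 308.15/517.15 = 0.404.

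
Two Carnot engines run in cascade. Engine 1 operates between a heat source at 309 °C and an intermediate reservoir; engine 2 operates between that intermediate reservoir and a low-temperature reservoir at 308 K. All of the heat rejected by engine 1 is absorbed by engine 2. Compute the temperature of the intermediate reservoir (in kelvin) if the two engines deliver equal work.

T_m ≈ 445.1 K

T_H = 309 °C → 309 + 273.15 = 582.15 K.
For reversible stages Q_m = Q_H·(T_m/T_H). Setting W₁ = Q_H(1 − T_m/T_H) equal to W₂ = Q_m(1 − T_C/T_m) = Q_H·(T_m − T_C)/T_H gives T_H − T_m = T_m − T_C, so T_m = (T_H + T_C)/2 = (582.15 + 308.00)/2 = 445.1 K.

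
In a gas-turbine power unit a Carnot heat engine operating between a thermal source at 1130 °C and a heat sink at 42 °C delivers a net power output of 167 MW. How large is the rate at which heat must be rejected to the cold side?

Q̇_C ≈ 48.4 MW

T_H = 1130 °C → 1130 + 273.15 = 1403.15 K.
T_C = 42 °C → 42 + 273.15 = 315.15 K.
Since the cycle is reversible, η = 1 − T_C/T_H = 1 − 315.15/1403.15 = 0.7754.
Since Q_C/Q_H = T_C/T_H and Q_H = W/η, Q_C = W·T_C/(T_H − T_C) = 167 × 315.15/1088.00 = 48.4 MW.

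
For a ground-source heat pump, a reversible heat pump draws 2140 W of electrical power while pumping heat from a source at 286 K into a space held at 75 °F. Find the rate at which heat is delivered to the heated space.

Q̇_H ≈ 57600 W

T_H = 75 °F → (75 − 32) × 5/9 = 23.89 °C = 297.04 K.
For a reversible heat pump, COP_HP = T_H/(T_H − T_C) = 297.04/11.04 = 26.9084.
Q_H = COP_HP · W = 26.9084 × 2140 = 57600 W.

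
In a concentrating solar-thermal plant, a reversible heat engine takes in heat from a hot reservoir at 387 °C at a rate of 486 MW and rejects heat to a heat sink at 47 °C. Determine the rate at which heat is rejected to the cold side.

Q̇_C ≈ 236 MW

T_H = 387 °C → 387 + 273.15 = 660.15 K.
T_C = 47 °C → 47 + 273.15 = 320.15 K.
For a reversible engine, η = 1 − T_C/T_H = 1 − 320.15/660.15 = 0.5150.
For a reversible cycle Q_C/Q_H = T_C/T_H, so Q_C = 486 × 320.15/660.15 = 236 MW.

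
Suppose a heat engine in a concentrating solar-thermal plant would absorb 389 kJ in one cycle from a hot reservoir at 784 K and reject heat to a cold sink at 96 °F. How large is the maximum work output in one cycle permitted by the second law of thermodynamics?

W_max ≈ 235.8 kJ

T_C = 96 °F → (96 − 32) × 5/9 = 35.56 °C = 308.71 K.
By the Carnot theorem, η_max = 1 − T_C/T_H = 1 − 308.71/784.00 = 0.6062.
W_max = η_max · Q_H = 0.6062 × 389 = 235.8 kJ.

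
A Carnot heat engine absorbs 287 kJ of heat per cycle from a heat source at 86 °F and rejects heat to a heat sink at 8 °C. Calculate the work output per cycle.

W ≈ 20.83 kJ

T_H = 86 °F → (86 − 32) × 5/9 = 30.00 °C = 303.15 K.
T_C = 8 °C → 8 + 273.15 = 281.15 K.
Carnot efficiency: η = 1 − T_C/T_H = 1 − 281.15/303.15 = 0.0726.
W = η·Q_H = 0.0726 × 287 = 20.83 kJ.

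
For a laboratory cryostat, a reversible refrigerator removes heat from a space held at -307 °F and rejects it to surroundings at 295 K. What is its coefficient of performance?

T_C = -307 °F → (-307 − 32) × 5/9 = -188.33 °C = 84.82 K.
For a reversible refrigerator, COP_R = T_C/(T_H − T_C) = 84.82/(295.00 − 84.82) = 0.404.

COP_R ≈ 0.404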